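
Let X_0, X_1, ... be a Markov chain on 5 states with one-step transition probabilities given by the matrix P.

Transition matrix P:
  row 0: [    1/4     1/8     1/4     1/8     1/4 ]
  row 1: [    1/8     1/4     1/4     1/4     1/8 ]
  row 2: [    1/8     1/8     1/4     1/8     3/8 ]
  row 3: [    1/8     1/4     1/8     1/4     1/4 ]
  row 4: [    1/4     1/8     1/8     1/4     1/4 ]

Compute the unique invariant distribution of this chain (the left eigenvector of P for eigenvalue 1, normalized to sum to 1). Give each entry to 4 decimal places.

π = [0.1789, 0.1719, 0.1930, 0.2035, 0.2526]

Balance equations π_j = Σ_i π_i·P[i][j]:
  π_0 = 1/4·π_0 + 1/8·π_1 + 1/8·π_2 + 1/8·π_3 + 1/4·π_4
  π_1 = 1/8·π_0 + 1/4·π_1 + 1/8·π_2 + 1/4·π_3 + 1/8·π_4
  π_2 = 1/4·π_0 + 1/4·π_1 + 1/4·π_2 + 1/8·π_3 + 1/8·π_4
  π_3 = 1/8·π_0 + 1/4·π_1 + 1/8·π_2 + 1/4·π_3 + 1/4·π_4
  normalize: π_0 + π_1 + π_2 + π_3 + π_4 = 1
Solving the linear system gives exactly π = [17/95, 49/285, 11/57, 58/285, 24/95].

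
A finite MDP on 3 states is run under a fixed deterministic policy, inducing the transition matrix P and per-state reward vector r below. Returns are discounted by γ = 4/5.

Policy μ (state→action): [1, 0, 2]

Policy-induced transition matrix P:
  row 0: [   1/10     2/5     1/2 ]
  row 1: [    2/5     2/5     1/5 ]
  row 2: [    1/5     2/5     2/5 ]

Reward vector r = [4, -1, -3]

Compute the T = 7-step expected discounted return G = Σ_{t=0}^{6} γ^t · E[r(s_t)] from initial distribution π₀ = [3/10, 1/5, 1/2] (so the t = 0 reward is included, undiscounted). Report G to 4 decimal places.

G = -1.9652

t=0: π = [0.3000, 0.2000, 0.5000], E[r] = -0.5000, γ^t·E[r] = -0.500000, running G = -0.500000
t=1: π = [0.2100, 0.4000, 0.3900], E[r] = -0.7300, γ^t·E[r] = -0.584000, running G = -1.084000
t=2: π = [0.2590, 0.4000, 0.3410], E[r] = -0.3870, γ^t·E[r] = -0.247680, running G = -1.331680
t=3: π = [0.2541, 0.4000, 0.3459], E[r] = -0.4213, γ^t·E[r] = -0.215706, running G = -1.547386
t=4: π = [0.2546, 0.4000, 0.3454], E[r] = -0.4179, γ^t·E[r] = -0.171160, running G = -1.718545
t=5: π = [0.2545, 0.4000, 0.3455], E[r] = -0.4182, γ^t·E[r] = -0.137040, running G = -1.855585
t=6: π = [0.2545, 0.4000, 0.3455], E[r] = -0.4182, γ^t·E[r] = -0.109623, running G = -1.965208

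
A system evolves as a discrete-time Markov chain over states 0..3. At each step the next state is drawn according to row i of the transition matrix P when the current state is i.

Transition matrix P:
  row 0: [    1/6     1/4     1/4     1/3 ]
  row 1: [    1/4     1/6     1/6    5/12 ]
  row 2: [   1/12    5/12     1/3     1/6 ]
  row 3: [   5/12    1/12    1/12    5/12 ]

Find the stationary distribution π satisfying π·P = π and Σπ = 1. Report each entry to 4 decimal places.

Balance equations π_j = Σ_i π_i·P[i][j]:
  π_0 = 1/6·π_0 + 1/4·π_1 + 1/12·π_2 + 5/12·π_3
  π_1 = 1/4·π_0 + 1/6·π_1 + 5/12·π_2 + 1/12·π_3
  π_2 = 1/4·π_0 + 1/6·π_1 + 1/3·π_2 + 1/12·π_3
  normalize: π_0 + π_1 + π_2 + π_3 = 1
Solving the linear system gives exactly π = [401/1573, 25/121, 300/1573, 547/1573].

π = [0.2549, 0.2066, 0.1907, 0.3477]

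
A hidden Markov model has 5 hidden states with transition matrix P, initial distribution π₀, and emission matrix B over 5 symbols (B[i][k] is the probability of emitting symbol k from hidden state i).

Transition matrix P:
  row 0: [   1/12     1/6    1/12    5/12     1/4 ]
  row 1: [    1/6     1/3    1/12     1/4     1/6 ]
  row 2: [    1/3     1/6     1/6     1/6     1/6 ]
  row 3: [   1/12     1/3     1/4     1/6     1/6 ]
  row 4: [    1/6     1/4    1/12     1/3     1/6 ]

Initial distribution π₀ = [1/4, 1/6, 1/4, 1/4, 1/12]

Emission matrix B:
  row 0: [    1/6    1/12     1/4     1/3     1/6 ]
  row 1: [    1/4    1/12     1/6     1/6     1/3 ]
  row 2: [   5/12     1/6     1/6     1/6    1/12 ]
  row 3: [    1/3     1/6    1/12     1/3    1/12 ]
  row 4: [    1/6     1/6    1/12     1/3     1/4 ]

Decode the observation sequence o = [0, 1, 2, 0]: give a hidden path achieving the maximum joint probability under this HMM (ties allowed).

t=0: δ = [4.167e-02, 4.167e-02, 1.042e-01, 8.333e-02, 1.389e-02]  (obs o_0=0)
t=1: δ = [2.894e-03, 2.315e-03, 3.472e-03, 2.894e-03, 2.894e-03]  ψ = [2, 3, 3, 0, 2]  (obs o_1=1)
t=2: δ = [2.894e-04, 1.608e-04, 1.206e-04, 1.005e-04, 6.028e-05]  ψ = [2, 3, 3, 0, 0]  (obs o_2=2)
t=3: δ = [6.698e-06, 1.340e-05, 1.047e-05, 4.019e-05, 1.206e-05]  ψ = [2, 1, 3, 0, 0]  (obs o_3=0)
backtrack: best end state = 3; path = [3, 2, 0, 3]

path = [3, 2, 0, 3]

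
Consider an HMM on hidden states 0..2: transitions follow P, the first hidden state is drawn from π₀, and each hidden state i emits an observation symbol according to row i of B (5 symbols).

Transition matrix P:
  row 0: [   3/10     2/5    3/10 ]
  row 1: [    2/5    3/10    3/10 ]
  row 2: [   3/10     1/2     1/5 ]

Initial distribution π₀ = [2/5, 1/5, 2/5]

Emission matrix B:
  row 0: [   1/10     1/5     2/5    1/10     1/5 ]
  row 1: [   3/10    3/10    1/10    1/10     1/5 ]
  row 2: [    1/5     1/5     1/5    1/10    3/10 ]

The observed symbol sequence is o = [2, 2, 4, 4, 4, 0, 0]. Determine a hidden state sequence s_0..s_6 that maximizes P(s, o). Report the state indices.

t=0: δ = [1.600e-01, 2.000e-02, 8.000e-02]  (obs o_0=2)
t=1: δ = [1.920e-02, 6.400e-03, 9.600e-03]  ψ = [0, 0, 0]  (obs o_1=2)
t=2: δ = [1.152e-03, 1.536e-03, 1.728e-03]  ψ = [0, 0, 0]  (obs o_2=4)
t=3: δ = [1.229e-04, 1.728e-04, 1.382e-04]  ψ = [1, 2, 1]  (obs o_3=4)
t=4: δ = [1.382e-05, 1.382e-05, 1.555e-05]  ψ = [1, 2, 1]  (obs o_4=4)
t=5: δ = [5.530e-07, 2.333e-06, 8.294e-07]  ψ = [1, 2, 0]  (obs o_5=0)
t=6: δ = [9.331e-08, 2.100e-07, 1.400e-07]  ψ = [1, 1, 1]  (obs o_6=0)
backtrack: best end state = 1; path = [0, 0, 2, 1, 2, 1, 1]

path = [0, 0, 2, 1, 2, 1, 1]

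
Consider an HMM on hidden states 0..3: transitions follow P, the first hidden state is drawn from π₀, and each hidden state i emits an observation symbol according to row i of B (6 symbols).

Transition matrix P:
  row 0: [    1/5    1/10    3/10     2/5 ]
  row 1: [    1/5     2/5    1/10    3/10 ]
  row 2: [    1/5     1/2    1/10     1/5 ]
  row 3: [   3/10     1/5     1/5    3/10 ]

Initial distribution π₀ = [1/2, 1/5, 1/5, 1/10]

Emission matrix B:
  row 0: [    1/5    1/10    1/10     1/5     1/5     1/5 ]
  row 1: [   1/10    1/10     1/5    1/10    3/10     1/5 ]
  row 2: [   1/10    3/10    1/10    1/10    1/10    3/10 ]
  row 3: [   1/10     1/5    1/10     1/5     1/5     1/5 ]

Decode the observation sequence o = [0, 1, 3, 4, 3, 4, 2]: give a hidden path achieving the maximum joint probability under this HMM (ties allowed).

path = [0, 2, 1, 1, 1, 1, 1]

t=0: δ = [1.000e-01, 2.000e-02, 2.000e-02, 1.000e-02]  (obs o_0=0)
t=1: δ = [2.000e-03, 1.000e-03, 9.000e-03, 8.000e-03]  ψ = [0, 0, 0, 0]  (obs o_1=1)
t=2: δ = [4.800e-04, 4.500e-04, 1.600e-04, 4.800e-04]  ψ = [3, 2, 3, 3]  (obs o_2=3)
t=3: δ = [2.880e-05, 5.400e-05, 1.440e-05, 3.840e-05]  ψ = [3, 1, 0, 0]  (obs o_3=4)
t=4: δ = [2.304e-06, 2.160e-06, 8.640e-07, 3.240e-06]  ψ = [3, 1, 0, 1]  (obs o_4=3)
t=5: δ = [1.944e-07, 2.592e-07, 6.912e-08, 1.944e-07]  ψ = [3, 1, 0, 3]  (obs o_5=4)
t=6: δ = [5.832e-09, 2.074e-08, 5.832e-09, 7.776e-09]  ψ = [3, 1, 0, 0]  (obs o_6=2)
backtrack: best end state = 1; path = [0, 2, 1, 1, 1, 1, 1]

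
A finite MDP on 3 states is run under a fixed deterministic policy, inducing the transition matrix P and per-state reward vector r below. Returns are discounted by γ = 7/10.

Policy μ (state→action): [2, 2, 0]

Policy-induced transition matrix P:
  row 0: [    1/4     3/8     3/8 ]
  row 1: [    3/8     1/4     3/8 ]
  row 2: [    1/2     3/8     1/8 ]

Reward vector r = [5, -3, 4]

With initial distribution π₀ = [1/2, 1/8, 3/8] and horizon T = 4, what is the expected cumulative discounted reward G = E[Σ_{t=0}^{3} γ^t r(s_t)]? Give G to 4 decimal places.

t=0: π = [0.5000, 0.1250, 0.3750], E[r] = 3.6250, γ^t·E[r] = 3.625000, running G = 3.625000
t=1: π = [0.3594, 0.3594, 0.2813], E[r] = 1.8438, γ^t·E[r] = 1.290625, running G = 4.915625
t=2: π = [0.3652, 0.3301, 0.3047], E[r] = 2.0547, γ^t·E[r] = 1.006797, running G = 5.922422
t=3: π = [0.3674, 0.3337, 0.2988], E[r] = 2.0313, γ^t·E[r] = 0.696719, running G = 6.619141

G = 6.6191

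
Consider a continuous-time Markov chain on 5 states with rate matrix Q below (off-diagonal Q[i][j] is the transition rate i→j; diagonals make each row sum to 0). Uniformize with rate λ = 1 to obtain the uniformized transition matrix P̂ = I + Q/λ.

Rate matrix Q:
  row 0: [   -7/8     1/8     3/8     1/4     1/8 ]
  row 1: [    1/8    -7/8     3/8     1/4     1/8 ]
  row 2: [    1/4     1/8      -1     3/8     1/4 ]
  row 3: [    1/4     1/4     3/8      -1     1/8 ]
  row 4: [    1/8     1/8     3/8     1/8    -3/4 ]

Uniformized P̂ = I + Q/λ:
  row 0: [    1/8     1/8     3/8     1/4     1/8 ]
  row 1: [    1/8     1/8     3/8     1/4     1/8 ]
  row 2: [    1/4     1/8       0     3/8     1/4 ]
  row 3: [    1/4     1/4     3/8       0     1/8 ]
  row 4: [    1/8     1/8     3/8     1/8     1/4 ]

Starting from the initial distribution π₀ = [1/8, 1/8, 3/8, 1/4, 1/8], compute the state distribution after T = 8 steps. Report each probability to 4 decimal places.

π = [0.1852, 0.1512, 0.2728, 0.2090, 0.1818]

t=0: π = [0.1250, 0.1250, 0.3750, 0.2500, 0.1250]
t=1: π = [0.2031, 0.1563, 0.2344, 0.2188, 0.1875]
t=2: π = [0.1816, 0.1523, 0.2871, 0.2012, 0.1777]
t=3: π = [0.1860, 0.1501, 0.2673, 0.2134, 0.1831]
t=4: π = [0.1851, 0.1517, 0.2747, 0.2072, 0.1813]
t=5: π = [0.1852, 0.1509, 0.2720, 0.2099, 0.1820]
t=6: π = [0.1852, 0.1512, 0.2730, 0.2088, 0.1817]
t=7: π = [0.1852, 0.1511, 0.2726, 0.2092, 0.1818]
t=8: π = [0.1852, 0.1512, 0.2728, 0.2090, 0.1818]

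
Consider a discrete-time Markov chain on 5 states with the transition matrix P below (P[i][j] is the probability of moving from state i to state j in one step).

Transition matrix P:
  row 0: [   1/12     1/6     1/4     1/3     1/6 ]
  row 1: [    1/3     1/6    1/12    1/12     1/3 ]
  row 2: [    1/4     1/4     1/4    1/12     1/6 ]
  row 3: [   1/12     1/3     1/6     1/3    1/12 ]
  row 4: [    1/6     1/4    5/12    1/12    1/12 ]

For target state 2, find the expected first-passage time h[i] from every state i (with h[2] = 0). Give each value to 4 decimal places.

h = [4.5062, 4.9974, 0.0000, 5.0283, 3.7303]

First-step conditioning: h[2] = 0; for i ≠ 2, h[i] = 1 + Σ_k P[i][k]·h[k].
  h[0] = 1 + 1/12·h[0] + 1/6·h[1] + 1/3·h[3] + 1/6·h[4]
  h[1] = 1 + 1/3·h[0] + 1/6·h[1] + 1/12·h[3] + 1/3·h[4]
  h[3] = 1 + 1/12·h[0] + 1/3·h[1] + 1/3·h[3] + 1/12·h[4]
  h[4] = 1 + 1/6·h[0] + 1/4·h[1] + 1/12·h[3] + 1/12·h[4]
Solving the 4×4 linear system over states ≠ 2 gives exactly h = [22788/5057, 1944/389, 0, 1956/389, 18864/5057] (h[2] = 0 is the target).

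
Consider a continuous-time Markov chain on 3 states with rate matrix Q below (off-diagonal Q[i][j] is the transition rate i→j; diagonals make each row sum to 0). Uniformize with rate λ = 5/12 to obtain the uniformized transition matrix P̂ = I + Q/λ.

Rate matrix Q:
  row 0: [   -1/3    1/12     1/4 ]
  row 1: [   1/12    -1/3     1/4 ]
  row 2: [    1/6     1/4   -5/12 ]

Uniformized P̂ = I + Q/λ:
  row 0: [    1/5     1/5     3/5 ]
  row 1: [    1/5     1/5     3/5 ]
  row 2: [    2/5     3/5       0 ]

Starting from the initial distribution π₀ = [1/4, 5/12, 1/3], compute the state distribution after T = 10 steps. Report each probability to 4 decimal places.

t=0: π = [0.2500, 0.4167, 0.3333]
t=1: π = [0.2667, 0.3333, 0.4000]
t=2: π = [0.2800, 0.3600, 0.3600]
t=3: π = [0.2720, 0.3440, 0.3840]
t=4: π = [0.2768, 0.3536, 0.3696]
t=5: π = [0.2739, 0.3478, 0.3782]
t=6: π = [0.2756, 0.3513, 0.3731]
t=7: π = [0.2746, 0.3492, 0.3762]
t=8: π = [0.2752, 0.3505, 0.3743]
t=9: π = [0.2749, 0.3497, 0.3754]
t=10: π = [0.2751, 0.3502, 0.3747]

π = [0.2751, 0.3502, 0.3747]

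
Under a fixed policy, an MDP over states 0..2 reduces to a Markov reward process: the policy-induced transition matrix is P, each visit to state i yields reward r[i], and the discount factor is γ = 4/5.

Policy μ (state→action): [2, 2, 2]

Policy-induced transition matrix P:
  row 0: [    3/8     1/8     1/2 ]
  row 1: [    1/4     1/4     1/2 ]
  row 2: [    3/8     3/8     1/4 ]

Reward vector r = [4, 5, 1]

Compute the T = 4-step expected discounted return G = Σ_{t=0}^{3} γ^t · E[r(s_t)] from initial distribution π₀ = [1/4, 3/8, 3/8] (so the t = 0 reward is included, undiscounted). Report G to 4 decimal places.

t=0: π = [0.2500, 0.3750, 0.3750], E[r] = 3.2500, γ^t·E[r] = 3.250000, running G = 3.250000
t=1: π = [0.3281, 0.2656, 0.4063], E[r] = 3.0469, γ^t·E[r] = 2.437500, running G = 5.687500
t=2: π = [0.3418, 0.2598, 0.3984], E[r] = 3.0645, γ^t·E[r] = 1.961250, running G = 7.648750
t=3: π = [0.3425, 0.2571, 0.4004], E[r] = 3.0559, γ^t·E[r] = 1.564625, running G = 9.213375

G = 9.2134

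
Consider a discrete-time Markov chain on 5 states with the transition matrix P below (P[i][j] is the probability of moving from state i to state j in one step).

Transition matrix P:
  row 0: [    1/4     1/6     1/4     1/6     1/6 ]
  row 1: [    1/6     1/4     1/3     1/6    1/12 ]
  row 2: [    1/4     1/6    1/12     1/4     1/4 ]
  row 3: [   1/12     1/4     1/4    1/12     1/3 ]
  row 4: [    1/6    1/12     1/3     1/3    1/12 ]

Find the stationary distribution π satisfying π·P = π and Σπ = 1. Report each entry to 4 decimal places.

Balance equations π_j = Σ_i π_i·P[i][j]:
  π_0 = 1/4·π_0 + 1/6·π_1 + 1/4·π_2 + 1/12·π_3 + 1/6·π_4
  π_1 = 1/6·π_0 + 1/4·π_1 + 1/6·π_2 + 1/4·π_3 + 1/12·π_4
  π_2 = 1/4·π_0 + 1/3·π_1 + 1/12·π_2 + 1/4·π_3 + 1/3·π_4
  π_3 = 1/6·π_0 + 1/6·π_1 + 1/4·π_2 + 1/12·π_3 + 1/3·π_4
  normalize: π_0 + π_1 + π_2 + π_3 + π_4 = 1
Solving the linear system gives exactly π = [1163/6273, 15/82, 1511/6273, 1264/6273, 2375/12546].

π = [0.1854, 0.1829, 0.2409, 0.2015, 0.1893]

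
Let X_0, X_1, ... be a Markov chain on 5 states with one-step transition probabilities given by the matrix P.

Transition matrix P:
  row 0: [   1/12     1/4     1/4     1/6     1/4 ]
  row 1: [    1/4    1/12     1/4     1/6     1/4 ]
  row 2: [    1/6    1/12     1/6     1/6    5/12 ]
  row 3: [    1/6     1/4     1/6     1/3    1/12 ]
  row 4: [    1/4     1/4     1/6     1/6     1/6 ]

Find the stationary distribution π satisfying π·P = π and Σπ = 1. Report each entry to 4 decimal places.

Balance equations π_j = Σ_i π_i·P[i][j]:
  π_0 = 1/12·π_0 + 1/4·π_1 + 1/6·π_2 + 1/6·π_3 + 1/4·π_4
  π_1 = 1/4·π_0 + 1/12·π_1 + 1/12·π_2 + 1/4·π_3 + 1/4·π_4
  π_2 = 1/4·π_0 + 1/4·π_1 + 1/6·π_2 + 1/6·π_3 + 1/6·π_4
  π_3 = 1/6·π_0 + 1/6·π_1 + 1/6·π_2 + 1/3·π_3 + 1/6·π_4
  normalize: π_0 + π_1 + π_2 + π_3 + π_4 = 1
Solving the linear system gives exactly π = [445/2394, 2227/11970, 169/855, 1/5, 197/855].

π = [0.1859, 0.1860, 0.1977, 0.2000, 0.2304]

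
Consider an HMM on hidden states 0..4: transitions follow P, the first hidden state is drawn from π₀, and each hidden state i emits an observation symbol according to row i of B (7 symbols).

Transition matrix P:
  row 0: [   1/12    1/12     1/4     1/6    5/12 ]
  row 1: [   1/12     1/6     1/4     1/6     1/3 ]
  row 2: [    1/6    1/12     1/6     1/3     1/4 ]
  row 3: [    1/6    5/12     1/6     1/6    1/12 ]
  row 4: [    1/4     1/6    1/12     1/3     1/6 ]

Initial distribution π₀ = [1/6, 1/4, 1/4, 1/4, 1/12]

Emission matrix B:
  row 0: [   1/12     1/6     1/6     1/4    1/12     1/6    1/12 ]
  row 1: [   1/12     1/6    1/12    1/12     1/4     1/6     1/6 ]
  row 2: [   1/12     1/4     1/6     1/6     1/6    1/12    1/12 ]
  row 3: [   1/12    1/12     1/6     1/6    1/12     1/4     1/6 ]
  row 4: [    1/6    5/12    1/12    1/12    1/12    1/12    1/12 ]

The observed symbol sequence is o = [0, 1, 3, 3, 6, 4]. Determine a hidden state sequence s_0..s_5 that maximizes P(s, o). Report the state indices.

t=0: δ = [1.389e-02, 2.083e-02, 2.083e-02, 2.083e-02, 1.389e-02]  (obs o_0=0)
t=1: δ = [5.787e-04, 1.447e-03, 1.302e-03, 5.787e-04, 2.894e-03]  ψ = [2, 3, 1, 2, 1]  (obs o_1=1)
t=2: δ = [1.808e-04, 4.019e-05, 6.028e-05, 1.608e-04, 4.019e-05]  ψ = [4, 4, 1, 4, 1]  (obs o_2=3)
t=3: δ = [6.698e-06, 5.582e-06, 7.535e-06, 5.023e-06, 6.279e-06]  ψ = [3, 3, 0, 0, 0]  (obs o_3=3)
t=4: δ = [1.308e-07, 3.489e-07, 1.395e-07, 4.186e-07, 2.326e-07]  ψ = [4, 3, 0, 2, 0]  (obs o_4=6)
t=5: δ = [5.814e-09, 4.361e-08, 1.454e-08, 6.460e-09, 9.690e-09]  ψ = [3, 3, 1, 4, 1]  (obs o_5=4)
backtrack: best end state = 1; path = [1, 4, 0, 2, 3, 1]

path = [1, 4, 0, 2, 3, 1]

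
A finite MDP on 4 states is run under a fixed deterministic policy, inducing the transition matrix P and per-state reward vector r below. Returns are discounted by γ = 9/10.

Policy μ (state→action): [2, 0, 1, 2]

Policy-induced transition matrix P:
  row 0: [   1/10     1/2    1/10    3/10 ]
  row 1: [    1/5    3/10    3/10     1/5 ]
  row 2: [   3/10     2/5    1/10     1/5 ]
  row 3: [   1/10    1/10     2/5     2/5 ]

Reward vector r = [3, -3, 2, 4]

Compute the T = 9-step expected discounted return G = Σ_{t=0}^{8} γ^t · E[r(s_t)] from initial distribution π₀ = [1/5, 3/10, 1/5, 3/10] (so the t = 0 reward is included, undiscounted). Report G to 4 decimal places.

t=0: π = [0.2000, 0.3000, 0.2000, 0.3000], E[r] = 1.3000, γ^t·E[r] = 1.300000, running G = 1.300000
t=1: π = [0.1700, 0.3000, 0.2500, 0.2800], E[r] = 1.2300, γ^t·E[r] = 1.107000, running G = 2.407000
t=2: π = [0.1800, 0.3030, 0.2440, 0.2730], E[r] = 1.2110, γ^t·E[r] = 0.980910, running G = 3.387910
t=3: π = [0.1791, 0.3058, 0.2425, 0.2726], E[r] = 1.1953, γ^t·E[r] = 0.871374, running G = 4.259284
t=4: π = [0.1791, 0.3056, 0.2429, 0.2724], E[r] = 1.1962, γ^t·E[r] = 0.784820, running G = 5.044104
t=5: π = [0.1791, 0.3056, 0.2428, 0.2724], E[r] = 1.1958, γ^t·E[r] = 0.706114, running G = 5.750218
t=6: π = [0.1791, 0.3056, 0.2428, 0.2724], E[r] = 1.1957, γ^t·E[r] = 0.635469, running G = 6.385688
t=7: π = [0.1791, 0.3056, 0.2428, 0.2724], E[r] = 1.1958, γ^t·E[r] = 0.571927, running G = 6.957615
t=8: π = [0.1791, 0.3056, 0.2428, 0.2724], E[r] = 1.1958, γ^t·E[r] = 0.514732, running G = 7.472347

G = 7.4723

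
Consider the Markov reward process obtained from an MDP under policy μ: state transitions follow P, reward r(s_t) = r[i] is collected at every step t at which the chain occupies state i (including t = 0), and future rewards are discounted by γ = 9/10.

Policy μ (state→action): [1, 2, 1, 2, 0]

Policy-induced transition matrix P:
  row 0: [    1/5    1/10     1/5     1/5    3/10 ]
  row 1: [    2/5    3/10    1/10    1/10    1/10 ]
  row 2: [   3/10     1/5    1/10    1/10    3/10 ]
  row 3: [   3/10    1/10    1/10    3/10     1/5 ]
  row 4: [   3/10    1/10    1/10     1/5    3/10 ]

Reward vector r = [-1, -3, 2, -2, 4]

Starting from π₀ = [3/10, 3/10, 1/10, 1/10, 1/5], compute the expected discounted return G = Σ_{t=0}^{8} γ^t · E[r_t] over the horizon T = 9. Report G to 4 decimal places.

t=0: π = [0.3000, 0.3000, 0.1000, 0.1000, 0.2000], E[r] = -0.4000, γ^t·E[r] = -0.400000, running G = -0.400000
t=1: π = [0.3000, 0.1700, 0.1300, 0.1700, 0.2300], E[r] = 0.0300, γ^t·E[r] = 0.027000, running G = -0.373000
t=2: π = [0.2870, 0.1470, 0.1300, 0.1870, 0.2490], E[r] = 0.1540, γ^t·E[r] = 0.124740, running G = -0.248260
t=3: π = [0.2860, 0.1424, 0.1287, 0.1910, 0.2519], E[r] = 0.1698, γ^t·E[r] = 0.123784, running G = -0.124476
t=4: π = [0.2856, 0.1414, 0.1286, 0.1920, 0.2524], E[r] = 0.1732, γ^t·E[r] = 0.113643, running G = -0.010833
t=5: π = [0.2856, 0.1411, 0.1286, 0.1922, 0.2525], E[r] = 0.1739, γ^t·E[r] = 0.102676, running G = 0.091843
t=6: π = [0.2856, 0.1411, 0.1286, 0.1923, 0.2526], E[r] = 0.1740, γ^t·E[r] = 0.092483, running G = 0.184327
t=7: π = [0.2856, 0.1411, 0.1286, 0.1923, 0.2526], E[r] = 0.1741, γ^t·E[r] = 0.083249, running G = 0.267576
t=8: π = [0.2856, 0.1411, 0.1286, 0.1923, 0.2526], E[r] = 0.1741, γ^t·E[r] = 0.074927, running G = 0.342503

G = 0.3425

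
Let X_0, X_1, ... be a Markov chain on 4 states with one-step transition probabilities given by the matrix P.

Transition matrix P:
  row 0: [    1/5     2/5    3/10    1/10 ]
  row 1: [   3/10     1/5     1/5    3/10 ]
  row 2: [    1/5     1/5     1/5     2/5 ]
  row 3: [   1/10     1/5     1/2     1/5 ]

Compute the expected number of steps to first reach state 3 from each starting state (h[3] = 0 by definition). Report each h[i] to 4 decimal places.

h = [4.3046, 3.6755, 3.2450, 0.0000]

First-step conditioning: h[3] = 0; for i ≠ 3, h[i] = 1 + Σ_k P[i][k]·h[k].
  h[0] = 1 + 1/5·h[0] + 2/5·h[1] + 3/10·h[2]
  h[1] = 1 + 3/10·h[0] + 1/5·h[1] + 1/5·h[2]
  h[2] = 1 + 1/5·h[0] + 1/5·h[1] + 1/5·h[2]
Solving the 3×3 linear system over states ≠ 3 gives exactly h = [650/151, 555/151, 490/151, 0] (h[3] = 0 is the target).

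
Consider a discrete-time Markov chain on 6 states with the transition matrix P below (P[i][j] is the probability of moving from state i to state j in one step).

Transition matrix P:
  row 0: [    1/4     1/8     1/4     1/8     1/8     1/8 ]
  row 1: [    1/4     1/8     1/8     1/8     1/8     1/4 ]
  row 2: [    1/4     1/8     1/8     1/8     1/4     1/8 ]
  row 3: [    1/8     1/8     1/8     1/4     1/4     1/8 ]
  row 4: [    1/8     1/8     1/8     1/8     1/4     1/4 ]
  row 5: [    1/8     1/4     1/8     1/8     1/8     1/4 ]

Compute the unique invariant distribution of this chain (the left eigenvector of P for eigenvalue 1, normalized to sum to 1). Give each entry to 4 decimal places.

Balance equations π_j = Σ_i π_i·P[i][j]:
  π_0 = 1/4·π_0 + 1/4·π_1 + 1/4·π_2 + 1/8·π_3 + 1/8·π_4 + 1/8·π_5
  π_1 = 1/8·π_0 + 1/8·π_1 + 1/8·π_2 + 1/8·π_3 + 1/8·π_4 + 1/4·π_5
  π_2 = 1/4·π_0 + 1/8·π_1 + 1/8·π_2 + 1/8·π_3 + 1/8·π_4 + 1/8·π_5
  π_3 = 1/8·π_0 + 1/8·π_1 + 1/8·π_2 + 1/4·π_3 + 1/8·π_4 + 1/8·π_5
  π_4 = 1/8·π_0 + 1/8·π_1 + 1/4·π_2 + 1/4·π_3 + 1/4·π_4 + 1/8·π_5
  normalize: π_0 + π_1 + π_2 + π_3 + π_4 + π_5 = 1
Solving the linear system gives exactly π = [4577/24703, 3676/24703, 3660/24703, 1/7, 4556/24703, 4705/24703].

π = [0.1853, 0.1488, 0.1482, 0.1429, 0.1844, 0.1905]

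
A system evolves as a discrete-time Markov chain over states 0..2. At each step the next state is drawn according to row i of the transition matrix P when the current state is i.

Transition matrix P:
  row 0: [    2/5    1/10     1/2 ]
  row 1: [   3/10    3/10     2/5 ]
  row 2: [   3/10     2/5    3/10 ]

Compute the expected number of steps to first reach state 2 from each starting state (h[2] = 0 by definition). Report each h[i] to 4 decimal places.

First-step conditioning: h[2] = 0; for i ≠ 2, h[i] = 1 + Σ_k P[i][k]·h[k].
  h[0] = 1 + 2/5·h[0] + 1/10·h[1]
  h[1] = 1 + 3/10·h[0] + 3/10·h[1]
Solving the 2×2 linear system over states ≠ 2 gives exactly h = [80/39, 30/13, 0] (h[2] = 0 is the target).

h = [2.0513, 2.3077, 0.0000]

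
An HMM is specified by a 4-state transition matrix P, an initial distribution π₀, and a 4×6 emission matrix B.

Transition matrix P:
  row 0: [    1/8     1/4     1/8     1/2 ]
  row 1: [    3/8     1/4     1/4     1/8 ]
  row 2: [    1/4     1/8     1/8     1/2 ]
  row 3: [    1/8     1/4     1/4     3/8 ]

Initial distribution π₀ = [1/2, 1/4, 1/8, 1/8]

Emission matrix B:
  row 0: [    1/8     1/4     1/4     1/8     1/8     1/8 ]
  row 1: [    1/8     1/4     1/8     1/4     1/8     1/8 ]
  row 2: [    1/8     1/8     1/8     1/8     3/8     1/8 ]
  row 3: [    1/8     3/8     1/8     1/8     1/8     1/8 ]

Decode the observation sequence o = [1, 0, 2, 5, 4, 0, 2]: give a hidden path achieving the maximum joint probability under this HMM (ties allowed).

t=0: δ = [1.250e-01, 6.250e-02, 1.562e-02, 4.688e-02]  (obs o_0=1)
t=1: δ = [2.930e-03, 3.906e-03, 1.953e-03, 7.812e-03]  ψ = [1, 0, 0, 0]  (obs o_1=0)
t=2: δ = [3.662e-04, 2.441e-04, 2.441e-04, 3.662e-04]  ψ = [1, 3, 3, 3]  (obs o_2=2)
t=3: δ = [1.144e-05, 1.144e-05, 1.144e-05, 2.289e-05]  ψ = [1, 0, 3, 0]  (obs o_3=5)
t=4: δ = [5.364e-07, 7.153e-07, 2.146e-06, 1.073e-06]  ψ = [1, 3, 3, 3]  (obs o_4=4)
t=5: δ = [6.706e-08, 3.353e-08, 3.353e-08, 1.341e-07]  ψ = [2, 2, 2, 2]  (obs o_5=0)
t=6: δ = [4.191e-09, 4.191e-09, 4.191e-09, 6.286e-09]  ψ = [3, 3, 3, 3]  (obs o_6=2)
backtrack: best end state = 3; path = [0, 1, 0, 3, 2, 3, 3]

path = [0, 1, 0, 3, 2, 3, 3]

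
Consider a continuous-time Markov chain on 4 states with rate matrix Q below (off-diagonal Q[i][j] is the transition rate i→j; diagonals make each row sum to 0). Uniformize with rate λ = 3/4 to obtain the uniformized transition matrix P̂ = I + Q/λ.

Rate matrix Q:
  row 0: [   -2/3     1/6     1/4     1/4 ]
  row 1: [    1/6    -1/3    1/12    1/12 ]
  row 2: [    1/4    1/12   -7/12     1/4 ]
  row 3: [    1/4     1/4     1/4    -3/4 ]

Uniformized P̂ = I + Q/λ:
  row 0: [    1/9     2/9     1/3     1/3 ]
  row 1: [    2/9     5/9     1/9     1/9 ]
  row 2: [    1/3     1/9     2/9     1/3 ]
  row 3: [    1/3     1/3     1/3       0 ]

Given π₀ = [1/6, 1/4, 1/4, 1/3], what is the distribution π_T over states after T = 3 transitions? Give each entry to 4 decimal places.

π = [0.2450, 0.3251, 0.2365, 0.1934]

t=0: π = [0.1667, 0.2500, 0.2500, 0.3333]
t=1: π = [0.2685, 0.3148, 0.2500, 0.1667]
t=2: π = [0.2387, 0.3179, 0.2356, 0.2078]
t=3: π = [0.2450, 0.3251, 0.2365, 0.1934]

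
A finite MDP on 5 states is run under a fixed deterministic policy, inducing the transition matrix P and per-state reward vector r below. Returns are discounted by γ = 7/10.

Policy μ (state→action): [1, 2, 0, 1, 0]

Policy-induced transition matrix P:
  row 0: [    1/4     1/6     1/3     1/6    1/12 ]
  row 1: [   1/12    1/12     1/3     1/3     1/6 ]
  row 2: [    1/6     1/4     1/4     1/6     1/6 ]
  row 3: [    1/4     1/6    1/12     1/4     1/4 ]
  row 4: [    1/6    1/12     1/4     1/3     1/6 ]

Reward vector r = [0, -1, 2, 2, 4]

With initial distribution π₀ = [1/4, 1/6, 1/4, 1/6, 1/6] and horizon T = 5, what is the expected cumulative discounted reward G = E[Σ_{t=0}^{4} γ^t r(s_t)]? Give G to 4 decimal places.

t=0: π = [0.2500, 0.1667, 0.2500, 0.1667, 0.1667], E[r] = 1.3333, γ^t·E[r] = 1.333333, running G = 1.333333
t=1: π = [0.1875, 0.1597, 0.2569, 0.2361, 0.1597], E[r] = 1.4653, γ^t·E[r] = 1.025694, running G = 2.359028
t=2: π = [0.1887, 0.1615, 0.2396, 0.2396, 0.1707], E[r] = 1.4797, γ^t·E[r] = 0.725075, running G = 3.084103
t=3: π = [0.1889, 0.1590, 0.2392, 0.2420, 0.1709], E[r] = 1.4872, γ^t·E[r] = 0.510100, running G = 3.594203
t=4: π = [0.1893, 0.1591, 0.2387, 0.2418, 0.1711], E[r] = 1.4862, γ^t·E[r] = 0.356832, running G = 3.951035

G = 3.9510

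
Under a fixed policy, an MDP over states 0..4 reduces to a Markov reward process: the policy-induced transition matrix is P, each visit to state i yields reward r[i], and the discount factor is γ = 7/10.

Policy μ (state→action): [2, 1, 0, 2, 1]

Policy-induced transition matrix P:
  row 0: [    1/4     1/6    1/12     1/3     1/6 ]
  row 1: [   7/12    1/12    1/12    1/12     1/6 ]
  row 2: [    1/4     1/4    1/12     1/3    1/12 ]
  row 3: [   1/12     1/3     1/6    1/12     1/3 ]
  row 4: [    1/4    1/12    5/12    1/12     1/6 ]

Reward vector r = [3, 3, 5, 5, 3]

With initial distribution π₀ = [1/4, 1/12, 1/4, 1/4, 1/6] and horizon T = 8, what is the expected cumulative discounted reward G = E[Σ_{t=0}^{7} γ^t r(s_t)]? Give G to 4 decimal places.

t=0: π = [0.2500, 0.0833, 0.2500, 0.2500, 0.1667], E[r] = 4.0000, γ^t·E[r] = 4.000000, running G = 4.000000
t=1: π = [0.2361, 0.2083, 0.1597, 0.2083, 0.1875], E[r] = 3.7361, γ^t·E[r] = 2.615278, running G = 6.615278
t=2: π = [0.2847, 0.1817, 0.1632, 0.1823, 0.1881], E[r] = 3.6910, γ^t·E[r] = 1.808576, running G = 8.423854
t=3: π = [0.2802, 0.1798, 0.1612, 0.1953, 0.1834], E[r] = 3.7131, γ^t·E[r] = 1.273579, running G = 9.697434
t=4: π = [0.2774, 0.1824, 0.1608, 0.1937, 0.1858], E[r] = 3.7089, γ^t·E[r] = 0.890504, running G = 10.587938
t=5: π = [0.2785, 0.1817, 0.1614, 0.1929, 0.1856], E[r] = 3.7085, γ^t·E[r] = 0.623295, running G = 11.211233
t=6: π = [0.2784, 0.1817, 0.1613, 0.1933, 0.1854], E[r] = 3.7091, γ^t·E[r] = 0.436376, running G = 11.647609
t=7: π = [0.2783, 0.1817, 0.1612, 0.1932, 0.1854], E[r] = 3.7090, γ^t·E[r] = 0.305449, running G = 11.953058

G = 11.9531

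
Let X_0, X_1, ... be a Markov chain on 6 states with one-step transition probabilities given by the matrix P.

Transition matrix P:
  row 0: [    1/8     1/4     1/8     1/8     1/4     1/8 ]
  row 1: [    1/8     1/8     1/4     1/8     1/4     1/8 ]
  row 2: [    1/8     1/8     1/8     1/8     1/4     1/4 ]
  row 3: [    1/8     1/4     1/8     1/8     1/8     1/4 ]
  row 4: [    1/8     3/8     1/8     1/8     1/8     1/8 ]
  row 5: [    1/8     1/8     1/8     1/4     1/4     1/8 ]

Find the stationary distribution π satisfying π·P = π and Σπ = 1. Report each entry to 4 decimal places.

π = [0.1250, 0.2103, 0.1513, 0.1453, 0.2061, 0.1621]

Balance equations π_j = Σ_i π_i·P[i][j]:
  π_0 = 1/8·π_0 + 1/8·π_1 + 1/8·π_2 + 1/8·π_3 + 1/8·π_4 + 1/8·π_5
  π_1 = 1/4·π_0 + 1/8·π_1 + 1/8·π_2 + 1/4·π_3 + 3/8·π_4 + 1/8·π_5
  π_2 = 1/8·π_0 + 1/4·π_1 + 1/8·π_2 + 1/8·π_3 + 1/8·π_4 + 1/8·π_5
  π_3 = 1/8·π_0 + 1/8·π_1 + 1/8·π_2 + 1/8·π_3 + 1/8·π_4 + 1/4·π_5
  π_4 = 1/4·π_0 + 1/4·π_1 + 1/4·π_2 + 1/8·π_3 + 1/8·π_4 + 1/4·π_5
  normalize: π_0 + π_1 + π_2 + π_3 + π_4 + π_5 = 1
Solving the linear system gives exactly π = [1/8, 1090/5183, 6273/41464, 6023/41464, 8545/41464, 840/5183].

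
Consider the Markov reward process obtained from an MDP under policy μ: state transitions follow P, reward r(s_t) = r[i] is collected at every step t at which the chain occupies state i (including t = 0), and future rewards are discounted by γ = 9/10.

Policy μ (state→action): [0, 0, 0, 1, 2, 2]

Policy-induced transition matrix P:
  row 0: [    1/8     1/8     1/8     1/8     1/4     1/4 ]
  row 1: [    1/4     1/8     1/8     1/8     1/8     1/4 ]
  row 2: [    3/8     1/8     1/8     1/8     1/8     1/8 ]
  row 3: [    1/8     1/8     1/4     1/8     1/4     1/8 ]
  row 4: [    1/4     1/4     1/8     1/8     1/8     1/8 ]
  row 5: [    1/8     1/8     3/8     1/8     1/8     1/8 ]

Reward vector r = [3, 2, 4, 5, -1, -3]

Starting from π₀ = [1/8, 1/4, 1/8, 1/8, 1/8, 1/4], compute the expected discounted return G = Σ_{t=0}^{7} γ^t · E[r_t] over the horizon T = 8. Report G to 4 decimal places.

G = 8.7088

t=0: π = [0.1250, 0.2500, 0.1250, 0.1250, 0.1250, 0.2500], E[r] = 1.1250, γ^t·E[r] = 1.125000, running G = 1.125000
t=1: π = [0.2031, 0.1406, 0.2031, 0.1250, 0.1563, 0.1719], E[r] = 1.6563, γ^t·E[r] = 1.490625, running G = 2.615625
t=2: π = [0.2129, 0.1445, 0.1836, 0.1250, 0.1660, 0.1680], E[r] = 1.6172, γ^t·E[r] = 1.309922, running G = 3.925547
t=3: π = [0.2097, 0.1458, 0.1826, 0.1250, 0.1672, 0.1697], E[r] = 1.5999, γ^t·E[r] = 1.166293, running G = 5.091840
t=4: π = [0.2098, 0.1459, 0.1830, 0.1250, 0.1668, 0.1694], E[r] = 1.6032, γ^t·E[r] = 1.051846, running G = 6.143686
t=5: π = [0.2099, 0.1459, 0.1830, 0.1250, 0.1668, 0.1695], E[r] = 1.6030, γ^t·E[r] = 0.946542, running G = 7.090229
t=6: π = [0.2098, 0.1459, 0.1830, 0.1250, 0.1669, 0.1695], E[r] = 1.6029, γ^t·E[r] = 0.851860, running G = 7.942089
t=7: π = [0.2098, 0.1459, 0.1830, 0.1250, 0.1669, 0.1695], E[r] = 1.6029, γ^t·E[r] = 0.766686, running G = 8.708775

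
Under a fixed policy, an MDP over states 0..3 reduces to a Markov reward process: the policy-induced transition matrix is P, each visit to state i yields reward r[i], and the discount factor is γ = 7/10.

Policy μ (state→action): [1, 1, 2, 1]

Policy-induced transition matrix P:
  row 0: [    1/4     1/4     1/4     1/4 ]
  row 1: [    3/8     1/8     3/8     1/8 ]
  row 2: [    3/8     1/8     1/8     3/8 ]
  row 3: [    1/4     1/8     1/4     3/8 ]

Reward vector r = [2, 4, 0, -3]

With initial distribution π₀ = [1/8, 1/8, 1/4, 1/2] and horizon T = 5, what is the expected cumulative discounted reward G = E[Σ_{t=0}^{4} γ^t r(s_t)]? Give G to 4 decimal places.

t=0: π = [0.1250, 0.1250, 0.2500, 0.5000], E[r] = -0.7500, γ^t·E[r] = -0.750000, running G = -0.750000
t=1: π = [0.2969, 0.1406, 0.2344, 0.3281], E[r] = 0.1719, γ^t·E[r] = 0.120313, running G = -0.629688
t=2: π = [0.2969, 0.1621, 0.2383, 0.3027], E[r] = 0.3340, γ^t·E[r] = 0.163652, running G = -0.466035
t=3: π = [0.3000, 0.1621, 0.2405, 0.2974], E[r] = 0.3564, γ^t·E[r] = 0.122261, running G = -0.343774
t=4: π = [0.3003, 0.1625, 0.2402, 0.2970], E[r] = 0.3598, γ^t·E[r] = 0.086381, running G = -0.257393

G = -0.2574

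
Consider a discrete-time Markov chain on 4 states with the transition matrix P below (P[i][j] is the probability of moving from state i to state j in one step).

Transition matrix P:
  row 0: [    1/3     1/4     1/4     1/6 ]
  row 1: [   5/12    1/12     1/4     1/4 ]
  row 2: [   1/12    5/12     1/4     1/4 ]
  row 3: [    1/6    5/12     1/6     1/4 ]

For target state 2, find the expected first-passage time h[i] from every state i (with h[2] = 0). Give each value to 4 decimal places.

h = [4.2918, 4.3200, 0.0000, 4.6871]

First-step conditioning: h[2] = 0; for i ≠ 2, h[i] = 1 + Σ_k P[i][k]·h[k].
  h[0] = 1 + 1/3·h[0] + 1/4·h[1] + 1/6·h[3]
  h[1] = 1 + 5/12·h[0] + 1/12·h[1] + 1/4·h[3]
  h[3] = 1 + 1/6·h[0] + 5/12·h[1] + 1/4·h[3]
Solving the 3×3 linear system over states ≠ 2 gives exactly h = [1824/425, 108/25, 0, 1992/425] (h[2] = 0 is the target).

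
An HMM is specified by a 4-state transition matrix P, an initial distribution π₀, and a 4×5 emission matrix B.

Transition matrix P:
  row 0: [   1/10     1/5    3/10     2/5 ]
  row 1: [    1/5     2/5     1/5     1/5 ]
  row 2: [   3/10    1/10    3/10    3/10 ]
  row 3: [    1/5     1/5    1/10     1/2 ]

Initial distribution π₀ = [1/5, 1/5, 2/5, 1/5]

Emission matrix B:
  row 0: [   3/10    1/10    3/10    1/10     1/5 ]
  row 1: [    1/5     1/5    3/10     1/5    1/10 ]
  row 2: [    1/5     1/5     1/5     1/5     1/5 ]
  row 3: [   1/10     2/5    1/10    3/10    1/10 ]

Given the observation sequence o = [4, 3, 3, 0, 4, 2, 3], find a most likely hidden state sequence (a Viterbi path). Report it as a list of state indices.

t=0: δ = [4.000e-02, 2.000e-02, 8.000e-02, 2.000e-02]  (obs o_0=4)
t=1: δ = [2.400e-03, 1.600e-03, 4.800e-03, 7.200e-03]  ψ = [2, 0, 2, 2]  (obs o_1=3)
t=2: δ = [1.440e-04, 2.880e-04, 2.880e-04, 1.080e-03]  ψ = [2, 3, 2, 3]  (obs o_2=3)
t=3: δ = [6.480e-05, 4.320e-05, 2.160e-05, 5.400e-05]  ψ = [3, 3, 3, 3]  (obs o_3=0)
t=4: δ = [2.160e-06, 1.728e-06, 3.888e-06, 2.700e-06]  ψ = [3, 1, 0, 3]  (obs o_4=4)
t=5: δ = [3.499e-07, 2.074e-07, 2.333e-07, 1.350e-07]  ψ = [2, 1, 2, 3]  (obs o_5=2)
t=6: δ = [6.998e-09, 1.659e-08, 2.100e-08, 4.199e-08]  ψ = [2, 1, 0, 0]  (obs o_6=3)
backtrack: best end state = 3; path = [2, 3, 3, 0, 2, 0, 3]

path = [2, 3, 3, 0, 2, 0, 3]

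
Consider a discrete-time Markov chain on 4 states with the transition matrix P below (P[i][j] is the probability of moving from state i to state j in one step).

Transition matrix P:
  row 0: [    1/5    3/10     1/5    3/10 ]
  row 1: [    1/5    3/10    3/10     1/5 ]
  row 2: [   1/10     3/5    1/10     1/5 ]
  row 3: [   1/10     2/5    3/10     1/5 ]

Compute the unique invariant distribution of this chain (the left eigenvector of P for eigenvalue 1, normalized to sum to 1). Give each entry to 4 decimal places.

Balance equations π_j = Σ_i π_i·P[i][j]:
  π_0 = 1/5·π_0 + 1/5·π_1 + 1/10·π_2 + 1/10·π_3
  π_1 = 3/10·π_0 + 3/10·π_1 + 3/5·π_2 + 2/5·π_3
  π_2 = 1/5·π_0 + 3/10·π_1 + 1/10·π_2 + 3/10·π_3
  normalize: π_0 + π_1 + π_2 + π_3 = 1
Solving the linear system gives exactly π = [93/601, 236/601, 285/1202, 259/1202].

π = [0.1547, 0.3927, 0.2371, 0.2155]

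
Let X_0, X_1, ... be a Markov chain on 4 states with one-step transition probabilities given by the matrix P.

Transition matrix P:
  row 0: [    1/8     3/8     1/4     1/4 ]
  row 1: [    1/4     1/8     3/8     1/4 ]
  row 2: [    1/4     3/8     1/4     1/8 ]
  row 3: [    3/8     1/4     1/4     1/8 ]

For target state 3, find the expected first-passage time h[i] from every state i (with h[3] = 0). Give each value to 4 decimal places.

h = [4.6715, 4.7299, 5.2555, 0.0000]

First-step conditioning: h[3] = 0; for i ≠ 3, h[i] = 1 + Σ_k P[i][k]·h[k].
  h[0] = 1 + 1/8·h[0] + 3/8·h[1] + 1/4·h[2]
  h[1] = 1 + 1/4·h[0] + 1/8·h[1] + 3/8·h[2]
  h[2] = 1 + 1/4·h[0] + 3/8·h[1] + 1/4·h[2]
Solving the 3×3 linear system over states ≠ 3 gives exactly h = [640/137, 648/137, 720/137, 0] (h[3] = 0 is the target).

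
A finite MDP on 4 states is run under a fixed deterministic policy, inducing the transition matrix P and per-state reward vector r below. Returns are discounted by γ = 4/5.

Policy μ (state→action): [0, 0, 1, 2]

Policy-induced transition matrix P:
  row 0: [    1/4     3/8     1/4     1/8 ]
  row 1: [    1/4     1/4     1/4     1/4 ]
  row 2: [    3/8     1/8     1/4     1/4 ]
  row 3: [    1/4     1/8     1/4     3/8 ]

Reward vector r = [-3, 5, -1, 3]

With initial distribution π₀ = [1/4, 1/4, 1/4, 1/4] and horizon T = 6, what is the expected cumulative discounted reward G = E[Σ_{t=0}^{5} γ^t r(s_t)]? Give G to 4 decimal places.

t=0: π = [0.2500, 0.2500, 0.2500, 0.2500], E[r] = 1.0000, γ^t·E[r] = 1.000000, running G = 1.000000
t=1: π = [0.2813, 0.2188, 0.2500, 0.2500], E[r] = 0.7500, γ^t·E[r] = 0.600000, running G = 1.600000
t=2: π = [0.2813, 0.2227, 0.2500, 0.2461], E[r] = 0.7578, γ^t·E[r] = 0.485000, running G = 2.085000
t=3: π = [0.2813, 0.2231, 0.2500, 0.2456], E[r] = 0.7588, γ^t·E[r] = 0.388500, running G = 2.473500
t=4: π = [0.2813, 0.2232, 0.2500, 0.2455], E[r] = 0.7589, γ^t·E[r] = 0.310850, running G = 2.784350
t=5: π = [0.2813, 0.2232, 0.2500, 0.2455], E[r] = 0.7589, γ^t·E[r] = 0.248685, running G = 3.033035

G = 3.0330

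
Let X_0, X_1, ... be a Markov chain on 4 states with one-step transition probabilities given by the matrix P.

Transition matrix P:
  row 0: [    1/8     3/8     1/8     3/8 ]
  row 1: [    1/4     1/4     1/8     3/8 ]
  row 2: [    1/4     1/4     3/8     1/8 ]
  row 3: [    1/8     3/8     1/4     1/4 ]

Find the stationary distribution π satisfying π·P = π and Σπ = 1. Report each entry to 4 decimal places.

Balance equations π_j = Σ_i π_i·P[i][j]:
  π_0 = 1/8·π_0 + 1/4·π_1 + 1/4·π_2 + 1/8·π_3
  π_1 = 3/8·π_0 + 1/4·π_1 + 1/4·π_2 + 3/8·π_3
  π_2 = 1/8·π_0 + 1/8·π_1 + 3/8·π_2 + 1/4·π_3
  normalize: π_0 + π_1 + π_2 + π_3 = 1
Solving the linear system gives exactly π = [4/21, 13/42, 3/14, 2/7].

π = [0.1905, 0.3095, 0.2143, 0.2857]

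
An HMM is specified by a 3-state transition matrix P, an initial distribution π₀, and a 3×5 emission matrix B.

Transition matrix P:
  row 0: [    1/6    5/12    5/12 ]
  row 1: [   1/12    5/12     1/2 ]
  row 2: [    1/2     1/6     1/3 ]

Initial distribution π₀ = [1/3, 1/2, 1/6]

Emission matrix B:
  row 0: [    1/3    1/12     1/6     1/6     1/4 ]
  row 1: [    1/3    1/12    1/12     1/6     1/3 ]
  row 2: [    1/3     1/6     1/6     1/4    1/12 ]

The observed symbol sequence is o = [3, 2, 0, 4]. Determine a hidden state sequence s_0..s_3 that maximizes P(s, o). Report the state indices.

t=0: δ = [5.556e-02, 8.333e-02, 4.167e-02]  (obs o_0=3)
t=1: δ = [3.472e-03, 2.894e-03, 6.944e-03]  ψ = [2, 1, 1]  (obs o_1=2)
t=2: δ = [1.157e-03, 4.823e-04, 7.716e-04]  ψ = [2, 0, 2]  (obs o_2=0)
t=3: δ = [9.645e-05, 1.608e-04, 4.019e-05]  ψ = [2, 0, 0]  (obs o_3=4)
backtrack: best end state = 1; path = [1, 2, 0, 1]

path = [1, 2, 0, 1]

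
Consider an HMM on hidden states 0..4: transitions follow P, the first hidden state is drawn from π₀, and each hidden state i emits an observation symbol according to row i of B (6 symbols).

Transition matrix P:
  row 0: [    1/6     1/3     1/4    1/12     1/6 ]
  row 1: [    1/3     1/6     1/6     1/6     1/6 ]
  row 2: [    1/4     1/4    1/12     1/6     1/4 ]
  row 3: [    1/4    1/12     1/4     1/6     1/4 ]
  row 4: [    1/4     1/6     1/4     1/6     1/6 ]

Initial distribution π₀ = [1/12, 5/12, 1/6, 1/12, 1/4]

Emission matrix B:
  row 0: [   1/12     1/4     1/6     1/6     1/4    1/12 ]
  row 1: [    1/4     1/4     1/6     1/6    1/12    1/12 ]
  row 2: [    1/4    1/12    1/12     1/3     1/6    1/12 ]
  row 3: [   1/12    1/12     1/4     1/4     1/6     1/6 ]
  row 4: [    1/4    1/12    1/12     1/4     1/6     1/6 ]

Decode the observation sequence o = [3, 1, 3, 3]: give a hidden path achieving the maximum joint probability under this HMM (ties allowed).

t=0: δ = [1.389e-02, 6.944e-02, 5.556e-02, 2.083e-02, 6.250e-02]  (obs o_0=3)
t=1: δ = [5.787e-03, 3.472e-03, 1.302e-03, 9.645e-04, 1.157e-03]  ψ = [1, 2, 4, 1, 2]  (obs o_1=1)
t=2: δ = [1.929e-04, 3.215e-04, 4.823e-04, 1.447e-04, 2.411e-04]  ψ = [1, 0, 0, 1, 0]  (obs o_2=3)
t=3: δ = [2.009e-05, 2.009e-05, 2.009e-05, 2.009e-05, 3.014e-05]  ψ = [2, 2, 4, 2, 2]  (obs o_3=3)
backtrack: best end state = 4; path = [1, 0, 2, 4]

path = [1, 0, 2, 4]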